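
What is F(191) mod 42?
1

Matrix identity: Q^n = [[F_(n+1), F_n], [F_n, F_(n-1)]] with Q = [[1,1],[1,0]].
n = 191 = 10111111₂. Square-and-multiply, entries mod 42:
Q^1 = [[1,1],[1,0]]
Q^2 = (Q^1)² = [[2,1],[1,1]]
Q^5 = (Q^2)²·Q = [[8,5],[5,3]]
Q^11 = (Q^5)²·Q = [[18,5],[5,13]]
Q^23 = (Q^11)²·Q = [[0,13],[13,29]]
Q^47 = (Q^23)²·Q = [[0,1],[1,41]]
Q^95 = (Q^47)²·Q = [[0,1],[1,41]]
Q^191 = (Q^95)²·Q = [[0,1],[1,41]]
F_191 mod 42 = Q^191[0][1] = 1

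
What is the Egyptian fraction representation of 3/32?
1/11 + 1/352

Greedy algorithm:
3/32: ceiling(32/3) = 11, use 1/11
1/352: ceiling(352/1) = 352, use 1/352
Result: 3/32 = 1/11 + 1/352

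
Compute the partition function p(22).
1002

p(n) counts ways to write n as a sum of positive integers (order ignored).
Euler's pentagonal recurrence: p(k) = p(k-1) + p(k-2) - p(k-5) - p(k-7) + p(k-12) + p(k-15) - ... (offsets j(3j∓1)/2, signs ++--, p(0)=1, p(<0)=0).
DP table for k = 0..21: p(0)=1, p(1)=1, p(2)=2, p(3)=3, p(4)=5, p(5)=7, p(6)=11, p(7)=15, p(8)=22, p(9)=30, p(10)=42, p(11)=56, p(12)=77, p(13)=101, p(14)=135, p(15)=176, p(16)=231, p(17)=297, p(18)=385, p(19)=490, p(20)=627, p(21)=792.
Final step: p(22) = p(21) + p(20) - p(17) - p(15) + p(10) + p(7) - p(0)
= 792 + 627 - 297 - 176 + 42 + 15 - 1
= 1002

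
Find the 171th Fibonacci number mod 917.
726

Matrix identity: Q^n = [[F_(n+1), F_n], [F_n, F_(n-1)]] with Q = [[1,1],[1,0]].
n = 171 = 10101011₂. Square-and-multiply, entries mod 917:
Q^1 = [[1,1],[1,0]]
Q^2 = (Q^1)² = [[2,1],[1,1]]
Q^5 = (Q^2)²·Q = [[8,5],[5,3]]
Q^10 = (Q^5)² = [[89,55],[55,34]]
Q^21 = (Q^10)²·Q = [[288,859],[859,346]]
Q^42 = (Q^21)² = [[110,825],[825,202]]
Q^85 = (Q^42)²·Q = [[113,390],[390,640]]
Q^171 = (Q^85)²·Q = [[39,726],[726,230]]
F_171 mod 917 = Q^171[0][1] = 726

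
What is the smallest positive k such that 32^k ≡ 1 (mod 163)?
162

163 is prime, so ord(32) divides φ(163) = 162.
Divisors of 162: 1, 2, 3, 6, 9, 18, 27, 54, 81, 162.
Repeated squaring: 32^1 ≡ 32, 32^2 ≡ 46, 32^4 ≡ 160, 32^8 ≡ 9, 32^16 ≡ 81, 32^32 ≡ 41, 32^64 ≡ 51, 32^128 ≡ 156 (mod 163).
Test 32^d mod 163 for each divisor d in increasing order:
32^1 ≡ 32
32^2 ≡ 46
32^3 = 32^2·32^1 ≡ 5
32^6 = 32^4·32^2 ≡ 25
32^9 = 32^8·32^1 ≡ 125
32^18 = 32^16·32^2 ≡ 140
32^27 = 32^16·32^8·32^2·32^1 ≡ 59
32^54 = 32^32·32^16·32^4·32^2 ≡ 58
32^81 = 32^64·32^16·32^1 ≡ 162
32^162 = 32^128·32^32·32^2 ≡ 1  ← first divisor giving 1
The order is 162.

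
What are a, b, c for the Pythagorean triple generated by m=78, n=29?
(5243, 4524, 6925)

Euclid's formula: a = m² - n², b = 2mn, c = m² + n²
m = 78, n = 29
a = 78² - 29² = 6084 - 841 = 5243
b = 2 × 78 × 29 = 4524
c = 78² + 29² = 6084 + 841 = 6925
Verification: 5243² + 4524² = 27489049 + 20466576 = 47955625 = 6925² ✓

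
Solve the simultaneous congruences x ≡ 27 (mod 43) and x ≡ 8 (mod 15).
113

Using Chinese Remainder Theorem:
M = 43 × 15 = 645
M1 = 15, M2 = 43
y1 = 15^(-1) mod 43 = 23
y2 = 43^(-1) mod 15 = 7
x = (27×15×23 + 8×43×7) mod 645 = 113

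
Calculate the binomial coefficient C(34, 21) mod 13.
2

Using Lucas' theorem:
Write n=34 and k=21 in base 13:
n in base 13: [2, 8]
k in base 13: [1, 8]
C(34,21) mod 13 = ∏ C(n_i, k_i) mod 13
Digit binomials (mod 13): C(2,1) = 2; C(8,8) = 1
Product: 2 × 1 = 2 ≡ 2 (mod 13)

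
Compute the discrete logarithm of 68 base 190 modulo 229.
222

Baby-step giant-step with step n = ⌈√229⌉ = 16.
Baby steps 190^j mod 229 (j:value) for j=0..15: 0:1, 1:190, 2:147, 3:221, 4:83, 5:198, 6:64, 7:23, 8:19, 9:175, 10:45, 11:77, 12:203, 13:98, 14:71, 15:208.
Giant-step multiplier: 190^(-16) ≡ 190^(228-16) = 190^212 ≡ 144 (mod 229).
Giant steps γ_i = 68·144^i mod 229: γ_0=68, γ_1=174, γ_2=95, γ_3=169, γ_4=62, γ_5=226, γ_6=26, γ_7=80, γ_8=70, γ_9=4, γ_10=118, γ_11=46, γ_12=212, γ_13=71 (in table at j=14).
x = i·n + j = 13·16 + 14 = 222.
Check: 190^222 ≡ 68 (mod 229).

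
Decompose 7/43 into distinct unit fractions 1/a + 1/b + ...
1/7 + 1/51 + 1/3071 + 1/11785731 + 1/185204595153417

Greedy algorithm:
7/43: ceiling(43/7) = 7, use 1/7
6/301: ceiling(301/6) = 51, use 1/51
5/15351: ceiling(15351/5) = 3071, use 1/3071
4/47142921: ceiling(47142921/4) = 11785731, use 1/11785731
1/185204595153417: ceiling(185204595153417/1) = 185204595153417, use 1/185204595153417
Result: 7/43 = 1/7 + 1/51 + 1/3071 + 1/11785731 + 1/185204595153417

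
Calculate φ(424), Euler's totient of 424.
208

424 = 2^3 × 53
φ(n) = n × ∏(1 - 1/p) for each prime p dividing n
φ(424) = 424 × (1 - 1/2) × (1 - 1/53) = 208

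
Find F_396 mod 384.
144

Matrix identity: Q^n = [[F_(n+1), F_n], [F_n, F_(n-1)]] with Q = [[1,1],[1,0]].
n = 396 = 110001100₂. Square-and-multiply, entries mod 384:
Q^1 = [[1,1],[1,0]]
Q^3 = (Q^1)²·Q = [[3,2],[2,1]]
Q^6 = (Q^3)² = [[13,8],[8,5]]
Q^12 = (Q^6)² = [[233,144],[144,89]]
Q^24 = (Q^12)² = [[145,288],[288,241]]
Q^49 = (Q^24)²·Q = [[97,289],[289,192]]
Q^99 = (Q^49)²·Q = [[195,2],[2,193]]
Q^198 = (Q^99)² = [[13,8],[8,5]]
Q^396 = (Q^198)² = [[233,144],[144,89]]
F_396 mod 384 = Q^396[0][1] = 144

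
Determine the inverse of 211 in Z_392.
379

gcd(211, 392) = 1, so the inverse exists.
Extended Euclidean algorithm on (392, 211):
392 = 1 × 211 + 181  ⟹  181 = (1)·392 + (-1)·211
211 = 1 × 181 + 30  ⟹  30 = (-1)·392 + (2)·211
181 = 6 × 30 + 1  ⟹  1 = (7)·392 + (-13)·211
So (-13)·211 ≡ 1 (mod 392), i.e. 211^(-1) ≡ -13 ≡ 379 (mod 392).
Check: 211 × 379 = 79969 ≡ 1 (mod 392)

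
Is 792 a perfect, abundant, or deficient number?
abundant

Proper divisors of 792: sum = 1 + 2 + 3 + 4 + 6 + 8 + 9 + 11 + ... + 132 + 198 + 264 + 396 (23 divisors) = 1548
Since 1548 > 792, 792 is abundant.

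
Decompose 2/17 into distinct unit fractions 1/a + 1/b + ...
1/9 + 1/153

Greedy algorithm:
2/17: ceiling(17/2) = 9, use 1/9
1/153: ceiling(153/1) = 153, use 1/153
Result: 2/17 = 1/9 + 1/153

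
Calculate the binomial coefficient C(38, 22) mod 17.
0

Using Lucas' theorem:
Write n=38 and k=22 in base 17:
n in base 17: [2, 4]
k in base 17: [1, 5]
C(38,22) mod 17 = ∏ C(n_i, k_i) mod 17
Digit binomials (mod 17): C(2,1) = 2; C(4,5) = 0 (k_i > n_i)
Product: 2 × 0 = 0 ≡ 0 (mod 17)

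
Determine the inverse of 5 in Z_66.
53

gcd(5, 66) = 1, so the inverse exists.
Extended Euclidean algorithm on (66, 5):
66 = 13 × 5 + 1  ⟹  1 = (1)·66 + (-13)·5
So (-13)·5 ≡ 1 (mod 66), i.e. 5^(-1) ≡ -13 ≡ 53 (mod 66).
Check: 5 × 53 = 265 ≡ 1 (mod 66)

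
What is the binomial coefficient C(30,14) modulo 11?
2

Using Lucas' theorem:
Write n=30 and k=14 in base 11:
n in base 11: [2, 8]
k in base 11: [1, 3]
C(30,14) mod 11 = ∏ C(n_i, k_i) mod 11
Digit binomials (mod 11): C(2,1) = 2; C(8,3) = 56 ≡ 1
Product: 2 × 1 = 2 ≡ 2 (mod 11)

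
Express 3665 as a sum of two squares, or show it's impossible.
23² + 56² (a=23, b=56)

Factorization: 3665 = 5 × 733
By Fermat: n is sum of two squares iff every prime p ≡ 3 (mod 4) appears to even power.
All primes ≡ 3 (mod 4) appear to even power.
Search a = 0, 1, 2, … for 3665 - a² a perfect square: first hit at a = 23: 3665 - 529 = 3136 = 56².
3665 = 23² + 56² = 529 + 3136 ✓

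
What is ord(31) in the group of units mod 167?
83

167 is prime, so ord(31) divides φ(167) = 166.
Divisors of 166: 1, 2, 83, 166.
Repeated squaring: 31^1 ≡ 31, 31^2 ≡ 126, 31^4 ≡ 11, 31^8 ≡ 121, 31^16 ≡ 112, 31^32 ≡ 19, 31^64 ≡ 27, 31^128 ≡ 61 (mod 167).
Test 31^d mod 167 for each divisor d in increasing order:
31^1 ≡ 31
31^2 ≡ 126
31^83 = 31^64·31^16·31^2·31^1 ≡ 1  ← first divisor giving 1
The order is 83.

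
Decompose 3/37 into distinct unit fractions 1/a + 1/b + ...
1/13 + 1/241 + 1/115921

Greedy algorithm:
3/37: ceiling(37/3) = 13, use 1/13
2/481: ceiling(481/2) = 241, use 1/241
1/115921: ceiling(115921/1) = 115921, use 1/115921
Result: 3/37 = 1/13 + 1/241 + 1/115921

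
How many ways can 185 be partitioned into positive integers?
1071823774337

p(n) counts ways to write n as a sum of positive integers (order ignored).
Euler's pentagonal recurrence: p(k) = p(k-1) + p(k-2) - p(k-5) - p(k-7) + p(k-12) + p(k-15) - ... (offsets j(3j∓1)/2, signs ++--, p(0)=1, p(<0)=0).
DP table for k = 0..184: p(0)=1, p(1)=1, p(2)=2, p(3)=3, p(4)=5, p(5)=7, p(6)=11, p(7)=15, p(8)=22, p(9)=30, p(10)=42, p(11)=56, p(12)=77, p(13)=101, p(14)=135, p(15)=176, p(16)=231, p(17)=297, p(18)=385, p(19)=490, p(20)=627, p(21)=792, p(22)=1002, p(23)=1255, p(24)=1575, p(25)=1958, p(26)=2436, p(27)=3010, p(28)=3718, p(29)=4565, p(30)=5604, p(31)=6842, p(32)=8349, p(33)=10143, p(34)=12310, p(35)=14883, p(36)=17977, p(37)=21637, p(38)=26015, p(39)=31185, p(40)=37338, p(41)=44583, p(42)=53174, p(43)=63261, p(44)=75175, p(45)=89134, p(46)=105558, p(47)=124754, p(48)=147273, p(49)=173525, p(50)=204226, p(51)=239943, p(52)=281589, p(53)=329931, p(54)=386155, p(55)=451276, p(56)=526823, p(57)=614154, p(58)=715220, p(59)=831820, p(60)=966467, p(61)=1121505, p(62)=1300156, p(63)=1505499, p(64)=1741630, p(65)=2012558, p(66)=2323520, p(67)=2679689, p(68)=3087735, p(69)=3554345, p(70)=4087968, p(71)=4697205, p(72)=5392783, p(73)=6185689, p(74)=7089500, p(75)=8118264, p(76)=9289091, p(77)=10619863, p(78)=12132164, p(79)=13848650, p(80)=15796476, p(81)=18004327, p(82)=20506255, p(83)=23338469, p(84)=26543660, p(85)=30167357, p(86)=34262962, p(87)=38887673, p(88)=44108109, p(89)=49995925, p(90)=56634173, p(91)=64112359, p(92)=72533807, p(93)=82010177, p(94)=92669720, p(95)=104651419, p(96)=118114304, p(97)=133230930, p(98)=150198136, p(99)=169229875, p(100)=190569292, p(101)=214481126, p(102)=241265379, p(103)=271248950, p(104)=304801365, p(105)=342325709, p(106)=384276336, p(107)=431149389, p(108)=483502844, p(109)=541946240, p(110)=607163746, p(111)=679903203, p(112)=761002156, p(113)=851376628, p(114)=952050665, p(115)=1064144451, p(116)=1188908248, p(117)=1327710076, p(118)=1482074143, p(119)=1653668665, p(120)=1844349560, p(121)=2056148051, p(122)=2291320912, p(123)=2552338241, p(124)=2841940500, p(125)=3163127352, p(126)=3519222692, p(127)=3913864295, p(128)=4351078600, p(129)=4835271870, p(130)=5371315400, p(131)=5964539504, p(132)=6620830889, p(133)=7346629512, p(134)=8149040695, p(135)=9035836076, p(136)=10015581680, p(137)=11097645016, p(138)=12292341831, p(139)=13610949895, p(140)=15065878135, p(141)=16670689208, p(142)=18440293320, p(143)=20390982757, p(144)=22540654445, p(145)=24908858009, p(146)=27517052599, p(147)=30388671978, p(148)=33549419497, p(149)=37027355200, p(150)=40853235313, p(151)=45060624582, p(152)=49686288421, p(153)=54770336324, p(154)=60356673280, p(155)=66493182097, p(156)=73232243759, p(157)=80630964769, p(158)=88751778802, p(159)=97662728555, p(160)=107438159466, p(161)=118159068427, p(162)=129913904637, p(163)=142798995930, p(164)=156919475295, p(165)=172389800255, p(166)=189334822579, p(167)=207890420102, p(168)=228204732751, p(169)=250438925115, p(170)=274768617130, p(171)=301384802048, p(172)=330495499613, p(173)=362326859895, p(174)=397125074750, p(175)=435157697830, p(176)=476715857290, p(177)=522115831195, p(178)=571701605655, p(179)=625846753120, p(180)=684957390936, p(181)=749474411781, p(182)=819876908323, p(183)=896684817527, p(184)=980462880430.
Final step: p(185) = p(184) + p(183) - p(180) - p(178) + p(173) + p(170) - p(163) - p(159) + p(150) + p(145) - p(134) - p(128) + p(115) + p(108) - p(93) - p(85) + p(68) + p(59) - p(40) - p(30) + p(9)
= 980462880430 + 896684817527 - 684957390936 - 571701605655 + 362326859895 + 274768617130 - 142798995930 - 97662728555 + 40853235313 + 24908858009 - 8149040695 - 4351078600 + 1064144451 + 483502844 - 82010177 - 30167357 + 3087735 + 831820 - 37338 - 5604 + 30
= 1071823774337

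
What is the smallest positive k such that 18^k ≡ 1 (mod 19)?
2

19 is prime, so ord(18) divides φ(19) = 18.
Divisors of 18: 1, 2, 3, 6, 9, 18.
Repeated squaring: 18^1 ≡ 18, 18^2 ≡ 1, 18^4 ≡ 1, 18^8 ≡ 1, 18^16 ≡ 1 (mod 19).
Test 18^d mod 19 for each divisor d in increasing order:
18^1 ≡ 18
18^2 ≡ 1  ← first divisor giving 1
The order is 2.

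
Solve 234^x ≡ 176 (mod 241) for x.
185

Baby-step giant-step with step n = ⌈√241⌉ = 16.
Baby steps 234^j mod 241 (j:value) for j=0..15: 0:1, 1:234, 2:49, 3:139, 4:232, 5:63, 6:41, 7:195, 8:81, 9:156, 10:113, 11:173, 12:235, 13:42, 14:188, 15:130.
Giant-step multiplier: 234^(-16) ≡ 234^(240-16) = 234^224 ≡ 183 (mod 241).
Giant steps γ_i = 176·183^i mod 241: γ_0=176, γ_1=155, γ_2=168, γ_3=137, γ_4=7, γ_5=76, γ_6=171, γ_7=204, γ_8=218, γ_9=129, γ_10=230, γ_11=156 (in table at j=9).
x = i·n + j = 11·16 + 9 = 185.
Check: 234^185 ≡ 176 (mod 241).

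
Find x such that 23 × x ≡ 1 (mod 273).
95

gcd(23, 273) = 1, so the inverse exists.
Extended Euclidean algorithm on (273, 23):
273 = 11 × 23 + 20  ⟹  20 = (1)·273 + (-11)·23
23 = 1 × 20 + 3  ⟹  3 = (-1)·273 + (12)·23
20 = 6 × 3 + 2  ⟹  2 = (7)·273 + (-83)·23
3 = 1 × 2 + 1  ⟹  1 = (-8)·273 + (95)·23
So (95)·23 ≡ 1 (mod 273), i.e. 23^(-1) ≡ 95 (mod 273).
Check: 23 × 95 = 2185 ≡ 1 (mod 273)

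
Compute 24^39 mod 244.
28

Repeated squaring. Binary of 39 = 100111.
24^1 ≡ 24 (mod 244); 24^2 ≡ 88 (mod 244); 24^4 ≡ 180 (mod 244); 24^8 ≡ 192 (mod 244); 24^16 ≡ 20 (mod 244); 24^32 ≡ 156 (mod 244)
24^39 = 24^1 × 24^2 × 24^4 × 24^32 ≡ 28 (mod 244)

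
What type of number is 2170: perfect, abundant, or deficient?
abundant

Proper divisors of 2170: sum = 1 + 2 + 5 + 7 + 10 + 14 + 31 + 35 + 62 + 70 + 155 + 217 + 310 + 434 + 1085 = 2438
Since 2438 > 2170, 2170 is abundant.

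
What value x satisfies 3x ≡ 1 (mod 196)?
131

gcd(3, 196) = 1, so the inverse exists.
Extended Euclidean algorithm on (196, 3):
196 = 65 × 3 + 1  ⟹  1 = (1)·196 + (-65)·3
So (-65)·3 ≡ 1 (mod 196), i.e. 3^(-1) ≡ -65 ≡ 131 (mod 196).
Check: 3 × 131 = 393 ≡ 1 (mod 196)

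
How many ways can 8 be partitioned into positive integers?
22

p(n) counts ways to write n as a sum of positive integers (order ignored).
Examples: 8; 7 + 1; 6 + 2; 6 + 1 + 1; 5 + 3; ... (22 total)
p(8) = 22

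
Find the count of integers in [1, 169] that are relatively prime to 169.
156

169 = 13^2
φ(n) = n × ∏(1 - 1/p) for each prime p dividing n
φ(169) = 169 × (1 - 1/13) = 156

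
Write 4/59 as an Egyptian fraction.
1/15 + 1/885

Greedy algorithm:
4/59: ceiling(59/4) = 15, use 1/15
1/885: ceiling(885/1) = 885, use 1/885
Result: 4/59 = 1/15 + 1/885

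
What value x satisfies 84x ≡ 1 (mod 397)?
52

gcd(84, 397) = 1, so the inverse exists.
Extended Euclidean algorithm on (397, 84):
397 = 4 × 84 + 61  ⟹  61 = (1)·397 + (-4)·84
84 = 1 × 61 + 23  ⟹  23 = (-1)·397 + (5)·84
61 = 2 × 23 + 15  ⟹  15 = (3)·397 + (-14)·84
23 = 1 × 15 + 8  ⟹  8 = (-4)·397 + (19)·84
15 = 1 × 8 + 7  ⟹  7 = (7)·397 + (-33)·84
8 = 1 × 7 + 1  ⟹  1 = (-11)·397 + (52)·84
So (52)·84 ≡ 1 (mod 397), i.e. 84^(-1) ≡ 52 (mod 397).
Check: 84 × 52 = 4368 ≡ 1 (mod 397)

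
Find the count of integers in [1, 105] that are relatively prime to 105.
48

105 = 3 × 5 × 7
φ(n) = n × ∏(1 - 1/p) for each prime p dividing n
φ(105) = 105 × (1 - 1/3) × (1 - 1/5) × (1 - 1/7) = 48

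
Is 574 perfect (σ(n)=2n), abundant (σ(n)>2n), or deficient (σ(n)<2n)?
deficient

Proper divisors of 574: sum = 1 + 2 + 7 + 14 + 41 + 82 + 287 = 434
Since 434 < 574, 574 is deficient.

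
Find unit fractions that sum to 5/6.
1/2 + 1/3

Greedy algorithm:
5/6: ceiling(6/5) = 2, use 1/2
1/3: ceiling(3/1) = 3, use 1/3
Result: 5/6 = 1/2 + 1/3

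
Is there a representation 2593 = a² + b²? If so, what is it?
17² + 48² (a=17, b=48)

Factorization: 2593 = 2593
By Fermat: n is sum of two squares iff every prime p ≡ 3 (mod 4) appears to even power.
All primes ≡ 3 (mod 4) appear to even power.
Search a = 0, 1, 2, … for 2593 - a² a perfect square: first hit at a = 17: 2593 - 289 = 2304 = 48².
2593 = 17² + 48² = 289 + 2304 ✓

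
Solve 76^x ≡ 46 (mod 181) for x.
162

Baby-step giant-step with step n = ⌈√181⌉ = 14.
Baby steps 76^j mod 181 (j:value) for j=0..13: 0:1, 1:76, 2:165, 3:51, 4:75, 5:89, 6:67, 7:24, 8:14, 9:159, 10:138, 11:171, 12:145, 13:160.
Giant-step multiplier: 76^(-14) ≡ 76^(180-14) = 76^166 ≡ 11 (mod 181).
Giant steps γ_i = 46·11^i mod 181: γ_0=46, γ_1=144, γ_2=136, γ_3=48, γ_4=166, γ_5=16, γ_6=176, γ_7=126, γ_8=119, γ_9=42, γ_10=100, γ_11=14 (in table at j=8).
x = i·n + j = 11·14 + 8 = 162.
Check: 76^162 ≡ 46 (mod 181).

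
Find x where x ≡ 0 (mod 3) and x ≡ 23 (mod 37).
60

Using Chinese Remainder Theorem:
M = 3 × 37 = 111
M1 = 37, M2 = 3
y1 = 37^(-1) mod 3 = 1
y2 = 3^(-1) mod 37 = 25
x = (0×37×1 + 23×3×25) mod 111 = 60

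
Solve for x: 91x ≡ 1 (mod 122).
59

gcd(91, 122) = 1, so the inverse exists.
Extended Euclidean algorithm on (122, 91):
122 = 1 × 91 + 31  ⟹  31 = (1)·122 + (-1)·91
91 = 2 × 31 + 29  ⟹  29 = (-2)·122 + (3)·91
31 = 1 × 29 + 2  ⟹  2 = (3)·122 + (-4)·91
29 = 14 × 2 + 1  ⟹  1 = (-44)·122 + (59)·91
So (59)·91 ≡ 1 (mod 122), i.e. 91^(-1) ≡ 59 (mod 122).
Check: 91 × 59 = 5369 ≡ 1 (mod 122)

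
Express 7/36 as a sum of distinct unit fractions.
1/6 + 1/36

Greedy algorithm:
7/36: ceiling(36/7) = 6, use 1/6
1/36: ceiling(36/1) = 36, use 1/36
Result: 7/36 = 1/6 + 1/36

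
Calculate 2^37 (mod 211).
155

Repeated squaring. Binary of 37 = 100101.
2^1 ≡ 2 (mod 211); 2^2 ≡ 4 (mod 211); 2^4 ≡ 16 (mod 211); 2^8 ≡ 45 (mod 211); 2^16 ≡ 126 (mod 211); 2^32 ≡ 51 (mod 211)
2^37 = 2^1 × 2^4 × 2^32 ≡ 155 (mod 211)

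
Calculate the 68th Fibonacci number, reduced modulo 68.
65

Matrix identity: Q^n = [[F_(n+1), F_n], [F_n, F_(n-1)]] with Q = [[1,1],[1,0]].
n = 68 = 1000100₂. Square-and-multiply, entries mod 68:
Q^1 = [[1,1],[1,0]]
Q^2 = (Q^1)² = [[2,1],[1,1]]
Q^4 = (Q^2)² = [[5,3],[3,2]]
Q^8 = (Q^4)² = [[34,21],[21,13]]
Q^17 = (Q^8)²·Q = [[0,33],[33,35]]
Q^34 = (Q^17)² = [[1,67],[67,2]]
Q^68 = (Q^34)² = [[2,65],[65,5]]
F_68 mod 68 = Q^68[0][1] = 65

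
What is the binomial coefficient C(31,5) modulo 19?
13

Using Lucas' theorem:
Write n=31 and k=5 in base 19:
n in base 19: [1, 12]
k in base 19: [0, 5]
C(31,5) mod 19 = ∏ C(n_i, k_i) mod 19
Digit binomials (mod 19): C(1,0) = 1; C(12,5) = 792 ≡ 13
Product: 1 × 13 = 13 ≡ 13 (mod 19)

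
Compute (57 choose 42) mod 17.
0

Using Lucas' theorem:
Write n=57 and k=42 in base 17:
n in base 17: [3, 6]
k in base 17: [2, 8]
C(57,42) mod 17 = ∏ C(n_i, k_i) mod 17
Digit binomials (mod 17): C(3,2) = 3; C(6,8) = 0 (k_i > n_i)
Product: 3 × 0 = 0 ≡ 0 (mod 17)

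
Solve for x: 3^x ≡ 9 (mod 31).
2

Baby-step giant-step with step n = ⌈√31⌉ = 6.
Baby steps 3^j mod 31 (j:value) for j=0..5: 0:1, 1:3, 2:9, 3:27, 4:19, 5:26.
h = 9 is already in the table at j=2, so x = 2.
Check: 3^2 ≡ 9 (mod 31).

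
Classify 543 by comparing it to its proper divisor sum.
deficient

Proper divisors of 543: sum = 1 + 3 + 181 = 185
Since 185 < 543, 543 is deficient.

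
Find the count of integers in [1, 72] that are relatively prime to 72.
24

72 = 2^3 × 3^2
φ(n) = n × ∏(1 - 1/p) for each prime p dividing n
φ(72) = 72 × (1 - 1/2) × (1 - 1/3) = 24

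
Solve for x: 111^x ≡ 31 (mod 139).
86

Baby-step giant-step with step n = ⌈√139⌉ = 12.
Baby steps 111^j mod 139 (j:value) for j=0..11: 0:1, 1:111, 2:89, 3:10, 4:137, 5:56, 6:100, 7:119, 8:4, 9:27, 10:78, 11:40.
Giant-step multiplier: 111^(-12) ≡ 111^(138-12) = 111^126 ≡ 52 (mod 139).
Giant steps γ_i = 31·52^i mod 139: γ_0=31, γ_1=83, γ_2=7, γ_3=86, γ_4=24, γ_5=136, γ_6=122, γ_7=89 (in table at j=2).
x = i·n + j = 7·12 + 2 = 86.
Check: 111^86 ≡ 31 (mod 139).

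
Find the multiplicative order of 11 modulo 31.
30

31 is prime, so ord(11) divides φ(31) = 30.
Divisors of 30: 1, 2, 3, 5, 6, 10, 15, 30.
Repeated squaring: 11^1 ≡ 11, 11^2 ≡ 28, 11^4 ≡ 9, 11^8 ≡ 19, 11^16 ≡ 20 (mod 31).
Test 11^d mod 31 for each divisor d in increasing order:
11^1 ≡ 11
11^2 ≡ 28
11^3 = 11^2·11^1 ≡ 29
11^5 = 11^4·11^1 ≡ 6
11^6 = 11^4·11^2 ≡ 4
11^10 = 11^8·11^2 ≡ 5
11^15 = 11^8·11^4·11^2·11^1 ≡ 30
11^30 = 11^16·11^8·11^4·11^2 ≡ 1  ← first divisor giving 1
The order is 30.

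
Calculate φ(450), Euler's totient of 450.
120

450 = 2 × 3^2 × 5^2
φ(n) = n × ∏(1 - 1/p) for each prime p dividing n
φ(450) = 450 × (1 - 1/2) × (1 - 1/3) × (1 - 1/5) = 120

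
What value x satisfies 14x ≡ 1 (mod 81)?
29

gcd(14, 81) = 1, so the inverse exists.
Extended Euclidean algorithm on (81, 14):
81 = 5 × 14 + 11  ⟹  11 = (1)·81 + (-5)·14
14 = 1 × 11 + 3  ⟹  3 = (-1)·81 + (6)·14
11 = 3 × 3 + 2  ⟹  2 = (4)·81 + (-23)·14
3 = 1 × 2 + 1  ⟹  1 = (-5)·81 + (29)·14
So (29)·14 ≡ 1 (mod 81), i.e. 14^(-1) ≡ 29 (mod 81).
Check: 14 × 29 = 406 ≡ 1 (mod 81)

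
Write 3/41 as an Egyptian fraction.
1/14 + 1/574

Greedy algorithm:
3/41: ceiling(41/3) = 14, use 1/14
1/574: ceiling(574/1) = 574, use 1/574
Result: 3/41 = 1/14 + 1/574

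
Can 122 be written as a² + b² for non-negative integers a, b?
1² + 11² (a=1, b=11)

Factorization: 122 = 2 × 61
By Fermat: n is sum of two squares iff every prime p ≡ 3 (mod 4) appears to even power.
All primes ≡ 3 (mod 4) appear to even power.
Search a = 0, 1, 2, … for 122 - a² a perfect square: first hit at a = 1: 122 - 1 = 121 = 11².
122 = 1² + 11² = 1 + 121 ✓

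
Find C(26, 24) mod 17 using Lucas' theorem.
2

Using Lucas' theorem:
Write n=26 and k=24 in base 17:
n in base 17: [1, 9]
k in base 17: [1, 7]
C(26,24) mod 17 = ∏ C(n_i, k_i) mod 17
Digit binomials (mod 17): C(1,1) = 1; C(9,7) = 36 ≡ 2
Product: 1 × 2 = 2 ≡ 2 (mod 17)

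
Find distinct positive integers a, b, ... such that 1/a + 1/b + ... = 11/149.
1/14 + 1/418 + 1/217987

Greedy algorithm:
11/149: ceiling(149/11) = 14, use 1/14
5/2086: ceiling(2086/5) = 418, use 1/418
1/217987: ceiling(217987/1) = 217987, use 1/217987
Result: 11/149 = 1/14 + 1/418 + 1/217987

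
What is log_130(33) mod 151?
25

Baby-step giant-step with step n = ⌈√151⌉ = 13.
Baby steps 130^j mod 151 (j:value) for j=0..12: 0:1, 1:130, 2:139, 3:101, 4:144, 5:147, 6:84, 7:48, 8:49, 9:28, 10:16, 11:117, 12:110.
Giant-step multiplier: 130^(-13) ≡ 130^(150-13) = 130^137 ≡ 104 (mod 151).
Giant steps γ_i = 33·104^i mod 151: γ_0=33, γ_1=110 (in table at j=12).
x = i·n + j = 1·13 + 12 = 25.
Check: 130^25 ≡ 33 (mod 151).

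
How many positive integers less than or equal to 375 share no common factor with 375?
200

375 = 3 × 5^3
φ(n) = n × ∏(1 - 1/p) for each prime p dividing n
φ(375) = 375 × (1 - 1/3) × (1 - 1/5) = 200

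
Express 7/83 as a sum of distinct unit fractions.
1/12 + 1/996

Greedy algorithm:
7/83: ceiling(83/7) = 12, use 1/12
1/996: ceiling(996/1) = 996, use 1/996
Result: 7/83 = 1/12 + 1/996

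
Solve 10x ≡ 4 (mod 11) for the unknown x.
x ≡ 7 (mod 11)

gcd(10, 11) = 1, which divides 4, so solutions exist.
Find 10^(-1) mod 11 by the extended Euclidean algorithm:
11 = 1 × 10 + 1  ⟹  1 = (1)·11 + (-1)·10
So (-1)·10 ≡ 1 (mod 11), i.e. 10^(-1) ≡ -1 ≡ 10 (mod 11).
x ≡ 10 × 4 = 40 ≡ 7 (mod 11).
Check: 10 × 7 = 70 ≡ 4 (mod 11).
Unique solution: x ≡ 7 (mod 11)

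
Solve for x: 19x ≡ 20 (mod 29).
x ≡ 27 (mod 29)

gcd(19, 29) = 1, which divides 20, so solutions exist.
Find 19^(-1) mod 29 by the extended Euclidean algorithm:
29 = 1 × 19 + 10  ⟹  10 = (1)·29 + (-1)·19
19 = 1 × 10 + 9  ⟹  9 = (-1)·29 + (2)·19
10 = 1 × 9 + 1  ⟹  1 = (2)·29 + (-3)·19
So (-3)·19 ≡ 1 (mod 29), i.e. 19^(-1) ≡ -3 ≡ 26 (mod 29).
x ≡ 26 × 20 = 520 ≡ 27 (mod 29).
Check: 19 × 27 = 513 ≡ 20 (mod 29).
Unique solution: x ≡ 27 (mod 29)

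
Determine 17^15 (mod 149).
19

Repeated squaring. Binary of 15 = 1111.
17^1 ≡ 17 (mod 149); 17^2 ≡ 140 (mod 149); 17^4 ≡ 81 (mod 149); 17^8 ≡ 5 (mod 149)
17^15 = 17^1 × 17^2 × 17^4 × 17^8 ≡ 19 (mod 149)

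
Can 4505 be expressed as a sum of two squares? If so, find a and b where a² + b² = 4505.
4² + 67² (a=4, b=67)

Factorization: 4505 = 5 × 17 × 53
By Fermat: n is sum of two squares iff every prime p ≡ 3 (mod 4) appears to even power.
All primes ≡ 3 (mod 4) appear to even power.
Search a = 0, 1, 2, … for 4505 - a² a perfect square: first hit at a = 4: 4505 - 16 = 4489 = 67².
4505 = 4² + 67² = 16 + 4489 ✓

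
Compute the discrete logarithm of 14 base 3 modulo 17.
9

Baby-step giant-step with step n = ⌈√17⌉ = 5.
Baby steps 3^j mod 17 (j:value) for j=0..4: 0:1, 1:3, 2:9, 3:10, 4:13.
Giant-step multiplier: 3^(-5) ≡ 3^(16-5) = 3^11 ≡ 7 (mod 17).
Giant steps γ_i = 14·7^i mod 17: γ_0=14, γ_1=13 (in table at j=4).
x = i·n + j = 1·5 + 4 = 9.
Check: 3^9 ≡ 14 (mod 17).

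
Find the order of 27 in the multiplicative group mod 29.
28

29 is prime, so ord(27) divides φ(29) = 28.
Divisors of 28: 1, 2, 4, 7, 14, 28.
Repeated squaring: 27^1 ≡ 27, 27^2 ≡ 4, 27^4 ≡ 16, 27^8 ≡ 24, 27^16 ≡ 25 (mod 29).
Test 27^d mod 29 for each divisor d in increasing order:
27^1 ≡ 27
27^2 ≡ 4
27^4 ≡ 16
27^7 = 27^4·27^2·27^1 ≡ 17
27^14 = 27^8·27^4·27^2 ≡ 28
27^28 = 27^16·27^8·27^4 ≡ 1  ← first divisor giving 1
The order is 28.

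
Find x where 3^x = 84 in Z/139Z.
9

Baby-step giant-step with step n = ⌈√139⌉ = 12.
Baby steps 3^j mod 139 (j:value) for j=0..11: 0:1, 1:3, 2:9, 3:27, 4:81, 5:104, 6:34, 7:102, 8:28, 9:84, 10:113, 11:61.
h = 84 is already in the table at j=9, so x = 9.
Check: 3^9 ≡ 84 (mod 139).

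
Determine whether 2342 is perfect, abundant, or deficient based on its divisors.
deficient

Proper divisors of 2342: sum = 1 + 2 + 1171 = 1174
Since 1174 < 2342, 2342 is deficient.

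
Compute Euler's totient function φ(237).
156

237 = 3 × 79
φ(n) = n × ∏(1 - 1/p) for each prime p dividing n
φ(237) = 237 × (1 - 1/3) × (1 - 1/79) = 156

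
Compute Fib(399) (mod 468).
286

Matrix identity: Q^n = [[F_(n+1), F_n], [F_n, F_(n-1)]] with Q = [[1,1],[1,0]].
n = 399 = 110001111₂. Square-and-multiply, entries mod 468:
Q^1 = [[1,1],[1,0]]
Q^3 = (Q^1)²·Q = [[3,2],[2,1]]
Q^6 = (Q^3)² = [[13,8],[8,5]]
Q^12 = (Q^6)² = [[233,144],[144,89]]
Q^24 = (Q^12)² = [[145,36],[36,109]]
Q^49 = (Q^24)²·Q = [[109,325],[325,252]]
Q^99 = (Q^49)²·Q = [[363,38],[38,325]]
Q^199 = (Q^99)²·Q = [[237,301],[301,404]]
Q^399 = (Q^199)²·Q = [[411,286],[286,125]]
F_399 mod 468 = Q^399[0][1] = 286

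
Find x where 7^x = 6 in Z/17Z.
13

Baby-step giant-step with step n = ⌈√17⌉ = 5.
Baby steps 7^j mod 17 (j:value) for j=0..4: 0:1, 1:7, 2:15, 3:3, 4:4.
Giant-step multiplier: 7^(-5) ≡ 7^(16-5) = 7^11 ≡ 14 (mod 17).
Giant steps γ_i = 6·14^i mod 17: γ_0=6, γ_1=16, γ_2=3 (in table at j=3).
x = i·n + j = 2·5 + 3 = 13.
Check: 7^13 ≡ 6 (mod 17).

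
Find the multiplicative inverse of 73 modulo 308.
173

gcd(73, 308) = 1, so the inverse exists.
Extended Euclidean algorithm on (308, 73):
308 = 4 × 73 + 16  ⟹  16 = (1)·308 + (-4)·73
73 = 4 × 16 + 9  ⟹  9 = (-4)·308 + (17)·73
16 = 1 × 9 + 7  ⟹  7 = (5)·308 + (-21)·73
9 = 1 × 7 + 2  ⟹  2 = (-9)·308 + (38)·73
7 = 3 × 2 + 1  ⟹  1 = (32)·308 + (-135)·73
So (-135)·73 ≡ 1 (mod 308), i.e. 73^(-1) ≡ -135 ≡ 173 (mod 308).
Check: 73 × 173 = 12629 ≡ 1 (mod 308)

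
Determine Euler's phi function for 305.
240

305 = 5 × 61
φ(n) = n × ∏(1 - 1/p) for each prime p dividing n
φ(305) = 305 × (1 - 1/5) × (1 - 1/61) = 240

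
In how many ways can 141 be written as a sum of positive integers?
16670689208

p(n) counts ways to write n as a sum of positive integers (order ignored).
Euler's pentagonal recurrence: p(k) = p(k-1) + p(k-2) - p(k-5) - p(k-7) + p(k-12) + p(k-15) - ... (offsets j(3j∓1)/2, signs ++--, p(0)=1, p(<0)=0).
DP table for k = 0..140: p(0)=1, p(1)=1, p(2)=2, p(3)=3, p(4)=5, p(5)=7, p(6)=11, p(7)=15, p(8)=22, p(9)=30, p(10)=42, p(11)=56, p(12)=77, p(13)=101, p(14)=135, p(15)=176, p(16)=231, p(17)=297, p(18)=385, p(19)=490, p(20)=627, p(21)=792, p(22)=1002, p(23)=1255, p(24)=1575, p(25)=1958, p(26)=2436, p(27)=3010, p(28)=3718, p(29)=4565, p(30)=5604, p(31)=6842, p(32)=8349, p(33)=10143, p(34)=12310, p(35)=14883, p(36)=17977, p(37)=21637, p(38)=26015, p(39)=31185, p(40)=37338, p(41)=44583, p(42)=53174, p(43)=63261, p(44)=75175, p(45)=89134, p(46)=105558, p(47)=124754, p(48)=147273, p(49)=173525, p(50)=204226, p(51)=239943, p(52)=281589, p(53)=329931, p(54)=386155, p(55)=451276, p(56)=526823, p(57)=614154, p(58)=715220, p(59)=831820, p(60)=966467, p(61)=1121505, p(62)=1300156, p(63)=1505499, p(64)=1741630, p(65)=2012558, p(66)=2323520, p(67)=2679689, p(68)=3087735, p(69)=3554345, p(70)=4087968, p(71)=4697205, p(72)=5392783, p(73)=6185689, p(74)=7089500, p(75)=8118264, p(76)=9289091, p(77)=10619863, p(78)=12132164, p(79)=13848650, p(80)=15796476, p(81)=18004327, p(82)=20506255, p(83)=23338469, p(84)=26543660, p(85)=30167357, p(86)=34262962, p(87)=38887673, p(88)=44108109, p(89)=49995925, p(90)=56634173, p(91)=64112359, p(92)=72533807, p(93)=82010177, p(94)=92669720, p(95)=104651419, p(96)=118114304, p(97)=133230930, p(98)=150198136, p(99)=169229875, p(100)=190569292, p(101)=214481126, p(102)=241265379, p(103)=271248950, p(104)=304801365, p(105)=342325709, p(106)=384276336, p(107)=431149389, p(108)=483502844, p(109)=541946240, p(110)=607163746, p(111)=679903203, p(112)=761002156, p(113)=851376628, p(114)=952050665, p(115)=1064144451, p(116)=1188908248, p(117)=1327710076, p(118)=1482074143, p(119)=1653668665, p(120)=1844349560, p(121)=2056148051, p(122)=2291320912, p(123)=2552338241, p(124)=2841940500, p(125)=3163127352, p(126)=3519222692, p(127)=3913864295, p(128)=4351078600, p(129)=4835271870, p(130)=5371315400, p(131)=5964539504, p(132)=6620830889, p(133)=7346629512, p(134)=8149040695, p(135)=9035836076, p(136)=10015581680, p(137)=11097645016, p(138)=12292341831, p(139)=13610949895, p(140)=15065878135.
Final step: p(141) = p(140) + p(139) - p(136) - p(134) + p(129) + p(126) - p(119) - p(115) + p(106) + p(101) - p(90) - p(84) + p(71) + p(64) - p(49) - p(41) + p(24) + p(15)
= 15065878135 + 13610949895 - 10015581680 - 8149040695 + 4835271870 + 3519222692 - 1653668665 - 1064144451 + 384276336 + 214481126 - 56634173 - 26543660 + 4697205 + 1741630 - 173525 - 44583 + 1575 + 176
= 16670689208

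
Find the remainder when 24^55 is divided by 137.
31

Repeated squaring. Binary of 55 = 110111.
24^1 ≡ 24 (mod 137); 24^2 ≡ 28 (mod 137); 24^4 ≡ 99 (mod 137); 24^8 ≡ 74 (mod 137); 24^16 ≡ 133 (mod 137); 24^32 ≡ 16 (mod 137)
24^55 = 24^1 × 24^2 × 24^4 × 24^16 × 24^32 ≡ 31 (mod 137)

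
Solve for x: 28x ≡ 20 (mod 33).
x ≡ 29 (mod 33)

gcd(28, 33) = 1, which divides 20, so solutions exist.
Find 28^(-1) mod 33 by the extended Euclidean algorithm:
33 = 1 × 28 + 5  ⟹  5 = (1)·33 + (-1)·28
28 = 5 × 5 + 3  ⟹  3 = (-5)·33 + (6)·28
5 = 1 × 3 + 2  ⟹  2 = (6)·33 + (-7)·28
3 = 1 × 2 + 1  ⟹  1 = (-11)·33 + (13)·28
So (13)·28 ≡ 1 (mod 33), i.e. 28^(-1) ≡ 13 (mod 33).
x ≡ 13 × 20 = 260 ≡ 29 (mod 33).
Check: 28 × 29 = 812 ≡ 20 (mod 33).
Unique solution: x ≡ 29 (mod 33)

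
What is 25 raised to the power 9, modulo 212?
113

Repeated squaring. Binary of 9 = 1001.
25^1 ≡ 25 (mod 212); 25^2 ≡ 201 (mod 212); 25^4 ≡ 121 (mod 212); 25^8 ≡ 13 (mod 212)
25^9 = 25^1 × 25^8 ≡ 113 (mod 212)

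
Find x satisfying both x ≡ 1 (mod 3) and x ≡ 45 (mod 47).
139

Using Chinese Remainder Theorem:
M = 3 × 47 = 141
M1 = 47, M2 = 3
y1 = 47^(-1) mod 3 = 2
y2 = 3^(-1) mod 47 = 16
x = (1×47×2 + 45×3×16) mod 141 = 139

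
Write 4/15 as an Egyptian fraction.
1/4 + 1/60

Greedy algorithm:
4/15: ceiling(15/4) = 4, use 1/4
1/60: ceiling(60/1) = 60, use 1/60
Result: 4/15 = 1/4 + 1/60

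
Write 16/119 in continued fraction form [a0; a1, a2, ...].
[0; 7, 2, 3, 2]

Euclidean algorithm steps:
16 = 0 × 119 + 16
119 = 7 × 16 + 7
16 = 2 × 7 + 2
7 = 3 × 2 + 1
2 = 2 × 1 + 0
Continued fraction: [0; 7, 2, 3, 2]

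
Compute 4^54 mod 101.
54

Repeated squaring. Binary of 54 = 110110.
4^1 ≡ 4 (mod 101); 4^2 ≡ 16 (mod 101); 4^4 ≡ 54 (mod 101); 4^8 ≡ 88 (mod 101); 4^16 ≡ 68 (mod 101); 4^32 ≡ 79 (mod 101)
4^54 = 4^2 × 4^4 × 4^16 × 4^32 ≡ 54 (mod 101)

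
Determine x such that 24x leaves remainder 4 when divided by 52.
x ≡ 11 (mod 13)

gcd(24, 52) = 4, which divides 4, so solutions exist.
Divide through by 4: 6x ≡ 1 (mod 13).
Find 6^(-1) mod 13 by the extended Euclidean algorithm:
13 = 2 × 6 + 1  ⟹  1 = (1)·13 + (-2)·6
So (-2)·6 ≡ 1 (mod 13), i.e. 6^(-1) ≡ -2 ≡ 11 (mod 13).
x ≡ 11 × 1 = 11 ≡ 11 (mod 13).
Check: 24 × 11 = 264 ≡ 4 (mod 52).
x ≡ 11 (mod 13), giving 4 solutions mod 52.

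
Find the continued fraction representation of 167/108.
[1; 1, 1, 4, 1, 9]

Euclidean algorithm steps:
167 = 1 × 108 + 59
108 = 1 × 59 + 49
59 = 1 × 49 + 10
49 = 4 × 10 + 9
10 = 1 × 9 + 1
9 = 9 × 1 + 0
Continued fraction: [1; 1, 1, 4, 1, 9]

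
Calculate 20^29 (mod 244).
180

Repeated squaring. Binary of 29 = 11101.
20^1 ≡ 20 (mod 244); 20^2 ≡ 156 (mod 244); 20^4 ≡ 180 (mod 244); 20^8 ≡ 192 (mod 244); 20^16 ≡ 20 (mod 244)
20^29 = 20^1 × 20^4 × 20^8 × 20^16 ≡ 180 (mod 244)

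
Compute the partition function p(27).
3010

p(n) counts ways to write n as a sum of positive integers (order ignored).
Euler's pentagonal recurrence: p(k) = p(k-1) + p(k-2) - p(k-5) - p(k-7) + p(k-12) + p(k-15) - ... (offsets j(3j∓1)/2, signs ++--, p(0)=1, p(<0)=0).
DP table for k = 0..26: p(0)=1, p(1)=1, p(2)=2, p(3)=3, p(4)=5, p(5)=7, p(6)=11, p(7)=15, p(8)=22, p(9)=30, p(10)=42, p(11)=56, p(12)=77, p(13)=101, p(14)=135, p(15)=176, p(16)=231, p(17)=297, p(18)=385, p(19)=490, p(20)=627, p(21)=792, p(22)=1002, p(23)=1255, p(24)=1575, p(25)=1958, p(26)=2436.
Final step: p(27) = p(26) + p(25) - p(22) - p(20) + p(15) + p(12) - p(5) - p(1)
= 2436 + 1958 - 1002 - 627 + 176 + 77 - 7 - 1
= 3010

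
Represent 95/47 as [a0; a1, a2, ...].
[2; 47]

Euclidean algorithm steps:
95 = 2 × 47 + 1
47 = 47 × 1 + 0
Continued fraction: [2; 47]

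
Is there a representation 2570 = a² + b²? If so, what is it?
13² + 49² (a=13, b=49)

Factorization: 2570 = 2 × 5 × 257
By Fermat: n is sum of two squares iff every prime p ≡ 3 (mod 4) appears to even power.
All primes ≡ 3 (mod 4) appear to even power.
Search a = 0, 1, 2, … for 2570 - a² a perfect square: first hit at a = 13: 2570 - 169 = 2401 = 49².
2570 = 13² + 49² = 169 + 2401 ✓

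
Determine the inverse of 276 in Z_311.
231

gcd(276, 311) = 1, so the inverse exists.
Extended Euclidean algorithm on (311, 276):
311 = 1 × 276 + 35  ⟹  35 = (1)·311 + (-1)·276
276 = 7 × 35 + 31  ⟹  31 = (-7)·311 + (8)·276
35 = 1 × 31 + 4  ⟹  4 = (8)·311 + (-9)·276
31 = 7 × 4 + 3  ⟹  3 = (-63)·311 + (71)·276
4 = 1 × 3 + 1  ⟹  1 = (71)·311 + (-80)·276
So (-80)·276 ≡ 1 (mod 311), i.e. 276^(-1) ≡ -80 ≡ 231 (mod 311).
Check: 276 × 231 = 63756 ≡ 1 (mod 311)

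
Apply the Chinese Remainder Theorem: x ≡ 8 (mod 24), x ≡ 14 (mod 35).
224

Using Chinese Remainder Theorem:
M = 24 × 35 = 840
M1 = 35, M2 = 24
y1 = 35^(-1) mod 24 = 11
y2 = 24^(-1) mod 35 = 19
x = (8×35×11 + 14×24×19) mod 840 = 224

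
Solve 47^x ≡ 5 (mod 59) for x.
28

Baby-step giant-step with step n = ⌈√59⌉ = 8.
Baby steps 47^j mod 59 (j:value) for j=0..7: 0:1, 1:47, 2:26, 3:42, 4:27, 5:30, 6:53, 7:13.
Giant-step multiplier: 47^(-8) ≡ 47^(58-8) = 47^50 ≡ 45 (mod 59).
Giant steps γ_i = 5·45^i mod 59: γ_0=5, γ_1=48, γ_2=36, γ_3=27 (in table at j=4).
x = i·n + j = 3·8 + 4 = 28.
Check: 47^28 ≡ 5 (mod 59).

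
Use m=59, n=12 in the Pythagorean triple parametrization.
(3337, 1416, 3625)

Euclid's formula: a = m² - n², b = 2mn, c = m² + n²
m = 59, n = 12
a = 59² - 12² = 3481 - 144 = 3337
b = 2 × 59 × 12 = 1416
c = 59² + 12² = 3481 + 144 = 3625
Verification: 3337² + 1416² = 11135569 + 2005056 = 13140625 = 3625² ✓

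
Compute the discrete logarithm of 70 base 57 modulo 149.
133

Baby-step giant-step with step n = ⌈√149⌉ = 13.
Baby steps 57^j mod 149 (j:value) for j=0..12: 0:1, 1:57, 2:120, 3:135, 4:96, 5:108, 6:47, 7:146, 8:127, 9:87, 10:42, 11:10, 12:123.
Giant-step multiplier: 57^(-13) ≡ 57^(148-13) = 57^135 ≡ 56 (mod 149).
Giant steps γ_i = 70·56^i mod 149: γ_0=70, γ_1=46, γ_2=43, γ_3=24, γ_4=3, γ_5=19, γ_6=21, γ_7=133, γ_8=147, γ_9=37, γ_10=135 (in table at j=3).
x = i·n + j = 10·13 + 3 = 133.
Check: 57^133 ≡ 70 (mod 149).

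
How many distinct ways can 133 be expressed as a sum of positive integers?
7346629512

p(n) counts ways to write n as a sum of positive integers (order ignored).
Euler's pentagonal recurrence: p(k) = p(k-1) + p(k-2) - p(k-5) - p(k-7) + p(k-12) + p(k-15) - ... (offsets j(3j∓1)/2, signs ++--, p(0)=1, p(<0)=0).
DP table for k = 0..132: p(0)=1, p(1)=1, p(2)=2, p(3)=3, p(4)=5, p(5)=7, p(6)=11, p(7)=15, p(8)=22, p(9)=30, p(10)=42, p(11)=56, p(12)=77, p(13)=101, p(14)=135, p(15)=176, p(16)=231, p(17)=297, p(18)=385, p(19)=490, p(20)=627, p(21)=792, p(22)=1002, p(23)=1255, p(24)=1575, p(25)=1958, p(26)=2436, p(27)=3010, p(28)=3718, p(29)=4565, p(30)=5604, p(31)=6842, p(32)=8349, p(33)=10143, p(34)=12310, p(35)=14883, p(36)=17977, p(37)=21637, p(38)=26015, p(39)=31185, p(40)=37338, p(41)=44583, p(42)=53174, p(43)=63261, p(44)=75175, p(45)=89134, p(46)=105558, p(47)=124754, p(48)=147273, p(49)=173525, p(50)=204226, p(51)=239943, p(52)=281589, p(53)=329931, p(54)=386155, p(55)=451276, p(56)=526823, p(57)=614154, p(58)=715220, p(59)=831820, p(60)=966467, p(61)=1121505, p(62)=1300156, p(63)=1505499, p(64)=1741630, p(65)=2012558, p(66)=2323520, p(67)=2679689, p(68)=3087735, p(69)=3554345, p(70)=4087968, p(71)=4697205, p(72)=5392783, p(73)=6185689, p(74)=7089500, p(75)=8118264, p(76)=9289091, p(77)=10619863, p(78)=12132164, p(79)=13848650, p(80)=15796476, p(81)=18004327, p(82)=20506255, p(83)=23338469, p(84)=26543660, p(85)=30167357, p(86)=34262962, p(87)=38887673, p(88)=44108109, p(89)=49995925, p(90)=56634173, p(91)=64112359, p(92)=72533807, p(93)=82010177, p(94)=92669720, p(95)=104651419, p(96)=118114304, p(97)=133230930, p(98)=150198136, p(99)=169229875, p(100)=190569292, p(101)=214481126, p(102)=241265379, p(103)=271248950, p(104)=304801365, p(105)=342325709, p(106)=384276336, p(107)=431149389, p(108)=483502844, p(109)=541946240, p(110)=607163746, p(111)=679903203, p(112)=761002156, p(113)=851376628, p(114)=952050665, p(115)=1064144451, p(116)=1188908248, p(117)=1327710076, p(118)=1482074143, p(119)=1653668665, p(120)=1844349560, p(121)=2056148051, p(122)=2291320912, p(123)=2552338241, p(124)=2841940500, p(125)=3163127352, p(126)=3519222692, p(127)=3913864295, p(128)=4351078600, p(129)=4835271870, p(130)=5371315400, p(131)=5964539504, p(132)=6620830889.
Final step: p(133) = p(132) + p(131) - p(128) - p(126) + p(121) + p(118) - p(111) - p(107) + p(98) + p(93) - p(82) - p(76) + p(63) + p(56) - p(41) - p(33) + p(16) + p(7)
= 6620830889 + 5964539504 - 4351078600 - 3519222692 + 2056148051 + 1482074143 - 679903203 - 431149389 + 150198136 + 82010177 - 20506255 - 9289091 + 1505499 + 526823 - 44583 - 10143 + 231 + 15
= 7346629512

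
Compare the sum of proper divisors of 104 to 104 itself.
abundant

Proper divisors of 104: sum = 1 + 2 + 4 + 8 + 13 + 26 + 52 = 106
Since 106 > 104, 104 is abundant.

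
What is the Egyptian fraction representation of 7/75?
1/11 + 1/413 + 1/340725

Greedy algorithm:
7/75: ceiling(75/7) = 11, use 1/11
2/825: ceiling(825/2) = 413, use 1/413
1/340725: ceiling(340725/1) = 340725, use 1/340725
Result: 7/75 = 1/11 + 1/413 + 1/340725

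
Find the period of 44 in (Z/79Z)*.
39

79 is prime, so ord(44) divides φ(79) = 78.
Divisors of 78: 1, 2, 3, 6, 13, 26, 39, 78.
Repeated squaring: 44^1 ≡ 44, 44^2 ≡ 40, 44^4 ≡ 20, 44^8 ≡ 5, 44^16 ≡ 25, 44^32 ≡ 72, 44^64 ≡ 49 (mod 79).
Test 44^d mod 79 for each divisor d in increasing order:
44^1 ≡ 44
44^2 ≡ 40
44^3 = 44^2·44^1 ≡ 22
44^6 = 44^4·44^2 ≡ 10
44^13 = 44^8·44^4·44^1 ≡ 55
44^26 = 44^16·44^8·44^2 ≡ 23
44^39 = 44^32·44^4·44^2·44^1 ≡ 1  ← first divisor giving 1
The order is 39.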